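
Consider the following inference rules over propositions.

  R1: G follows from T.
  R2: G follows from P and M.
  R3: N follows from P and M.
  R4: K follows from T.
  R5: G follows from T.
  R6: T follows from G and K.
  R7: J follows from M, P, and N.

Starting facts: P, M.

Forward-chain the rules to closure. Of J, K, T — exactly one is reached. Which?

P and M hold, so N follows (R3).
M, P, and N hold, so J follows (R7).
T would need G and K (R6), but K is never established. K would need T (R4), but T is never established.

J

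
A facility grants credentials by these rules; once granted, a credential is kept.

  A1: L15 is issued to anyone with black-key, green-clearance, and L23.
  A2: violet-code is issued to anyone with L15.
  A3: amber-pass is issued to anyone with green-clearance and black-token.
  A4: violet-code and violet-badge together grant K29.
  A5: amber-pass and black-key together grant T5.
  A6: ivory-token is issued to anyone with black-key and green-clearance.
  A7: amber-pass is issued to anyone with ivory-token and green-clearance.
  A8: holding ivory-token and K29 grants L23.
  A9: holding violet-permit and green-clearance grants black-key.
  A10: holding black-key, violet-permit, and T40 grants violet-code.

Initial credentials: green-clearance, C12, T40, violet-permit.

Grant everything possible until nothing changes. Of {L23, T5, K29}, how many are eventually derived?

Holding violet-permit and green-clearance grants black-key (A9).
Holding black-key and green-clearance grants ivory-token (A6).
Holding ivory-token and green-clearance grants amber-pass (A7).
Holding amber-pass and black-key grants T5 (A5).
L23 would need ivory-token and K29 (A8), but K29 is never granted.
T5: reached.
K29 would need violet-code and violet-badge (A4), but violet-badge is never granted.
Reached: T5 — 1 of the 3.

1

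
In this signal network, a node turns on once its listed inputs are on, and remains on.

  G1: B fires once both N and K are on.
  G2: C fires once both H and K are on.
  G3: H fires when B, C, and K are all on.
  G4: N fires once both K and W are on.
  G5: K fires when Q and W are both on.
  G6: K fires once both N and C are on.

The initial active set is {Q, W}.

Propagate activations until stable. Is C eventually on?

C would need H and K (G2), but H never turns on.

No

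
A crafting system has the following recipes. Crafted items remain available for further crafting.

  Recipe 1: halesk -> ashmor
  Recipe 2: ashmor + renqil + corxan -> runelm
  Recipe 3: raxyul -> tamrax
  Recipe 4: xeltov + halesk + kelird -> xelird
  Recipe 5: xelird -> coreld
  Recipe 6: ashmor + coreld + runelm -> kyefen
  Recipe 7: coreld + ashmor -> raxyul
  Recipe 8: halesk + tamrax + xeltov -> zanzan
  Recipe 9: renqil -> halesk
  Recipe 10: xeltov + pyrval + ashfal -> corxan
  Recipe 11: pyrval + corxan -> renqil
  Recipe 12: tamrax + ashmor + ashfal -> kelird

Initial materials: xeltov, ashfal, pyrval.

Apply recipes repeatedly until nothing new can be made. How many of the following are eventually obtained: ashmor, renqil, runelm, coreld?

xeltov + pyrval + ashfal -> corxan (Recipe 10).
pyrval + corxan -> renqil (Recipe 11).
Using Recipe 9, renqil makes halesk.
Using Recipe 1, halesk makes ashmor.
ashmor + renqil + corxan -> runelm (Recipe 2).
ashmor: reached.
renqil: reached.
runelm: reached.
coreld would need xelird (Recipe 5), but xelird is never obtained.
Reached: ashmor, renqil, and runelm — 3 of the 4.

3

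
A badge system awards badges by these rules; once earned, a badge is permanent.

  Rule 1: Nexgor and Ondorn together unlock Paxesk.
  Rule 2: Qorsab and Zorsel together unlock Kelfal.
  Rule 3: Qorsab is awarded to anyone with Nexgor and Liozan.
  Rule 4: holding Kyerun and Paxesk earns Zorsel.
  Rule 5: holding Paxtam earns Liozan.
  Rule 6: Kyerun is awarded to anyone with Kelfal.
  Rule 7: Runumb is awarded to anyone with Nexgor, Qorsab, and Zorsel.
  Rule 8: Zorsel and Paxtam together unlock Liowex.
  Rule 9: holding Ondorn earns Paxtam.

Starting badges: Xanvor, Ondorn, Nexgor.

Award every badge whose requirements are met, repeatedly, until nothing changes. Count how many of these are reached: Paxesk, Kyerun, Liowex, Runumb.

With Nexgor and Ondorn, Paxesk is earned (Rule 1).
Paxesk: reached.
Kyerun would need Kelfal (Rule 6), but Kelfal is never earned.
Liowex would need Zorsel and Paxtam (Rule 8), but Zorsel is never earned.
Runumb would need Nexgor, Qorsab, and Zorsel (Rule 7), but Zorsel is never earned.
Reached: Paxesk — 1 of the 4.

1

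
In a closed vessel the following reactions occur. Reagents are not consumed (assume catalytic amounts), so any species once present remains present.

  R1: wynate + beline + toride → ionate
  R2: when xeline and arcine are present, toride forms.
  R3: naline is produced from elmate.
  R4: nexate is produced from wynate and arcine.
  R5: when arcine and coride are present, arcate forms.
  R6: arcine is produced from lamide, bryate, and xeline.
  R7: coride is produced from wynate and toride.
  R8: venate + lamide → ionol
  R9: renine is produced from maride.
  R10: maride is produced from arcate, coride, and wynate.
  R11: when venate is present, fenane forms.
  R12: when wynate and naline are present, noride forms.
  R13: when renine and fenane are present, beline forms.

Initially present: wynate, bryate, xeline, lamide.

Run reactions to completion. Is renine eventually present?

lamide, bryate, and xeline present → arcine forms (R6).
xeline and arcine present → toride forms (R2).
wynate and toride present → coride forms (R7).
arcine and coride present → arcate forms (R5).
arcate, coride, and wynate present → maride forms (R10).
maride present → renine forms (R9).

Yes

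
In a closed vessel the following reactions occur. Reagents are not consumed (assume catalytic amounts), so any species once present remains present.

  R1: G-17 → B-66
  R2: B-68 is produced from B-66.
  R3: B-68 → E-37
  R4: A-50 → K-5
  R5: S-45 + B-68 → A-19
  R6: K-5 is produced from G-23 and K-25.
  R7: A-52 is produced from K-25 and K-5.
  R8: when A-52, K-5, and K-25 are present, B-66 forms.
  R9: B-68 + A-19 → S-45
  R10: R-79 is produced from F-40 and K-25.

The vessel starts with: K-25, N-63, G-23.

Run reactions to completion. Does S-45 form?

S-45 would need B-68 and A-19 (R9), but A-19 never forms.

No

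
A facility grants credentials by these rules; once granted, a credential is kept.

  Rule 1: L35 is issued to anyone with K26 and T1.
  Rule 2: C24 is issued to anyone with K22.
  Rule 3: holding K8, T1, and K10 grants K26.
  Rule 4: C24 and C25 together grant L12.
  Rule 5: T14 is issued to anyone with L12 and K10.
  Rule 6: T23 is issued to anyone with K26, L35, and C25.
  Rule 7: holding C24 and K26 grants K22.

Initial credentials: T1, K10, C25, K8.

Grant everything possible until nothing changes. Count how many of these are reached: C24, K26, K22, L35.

Holding K8, T1, and K10 grants K26 (Rule 3).
Holding K26 and T1 grants L35 (Rule 1).
C24 would need K22 (Rule 2), but K22 is never granted.
K26: reached.
K22 would need C24 and K26 (Rule 7), but C24 is never granted.
L35: reached.
Reached: K26 and L35 — 2 of the 4.

2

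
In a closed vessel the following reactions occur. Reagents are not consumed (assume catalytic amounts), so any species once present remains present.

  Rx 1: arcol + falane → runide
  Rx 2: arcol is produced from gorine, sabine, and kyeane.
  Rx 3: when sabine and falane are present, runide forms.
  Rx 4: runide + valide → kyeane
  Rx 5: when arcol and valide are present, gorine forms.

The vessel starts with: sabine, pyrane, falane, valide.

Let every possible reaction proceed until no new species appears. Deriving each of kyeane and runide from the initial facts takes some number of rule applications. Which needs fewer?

runide

runide: sabine and falane present → runide forms (Rx 3). [1 rule application]
kyeane: sabine and falane present → runide forms (Rx 3). runide and valide present → kyeane forms (Rx 4). [2 rule applications]
runide needs fewer.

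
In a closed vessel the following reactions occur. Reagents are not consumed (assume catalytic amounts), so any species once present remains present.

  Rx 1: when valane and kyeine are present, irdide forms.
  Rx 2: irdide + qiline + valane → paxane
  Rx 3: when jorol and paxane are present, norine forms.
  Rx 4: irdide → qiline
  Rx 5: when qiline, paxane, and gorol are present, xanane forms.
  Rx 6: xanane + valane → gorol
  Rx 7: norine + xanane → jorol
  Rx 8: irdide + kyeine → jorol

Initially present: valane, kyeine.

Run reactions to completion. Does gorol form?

gorol would need xanane and valane (Rx 6), but xanane never forms.

No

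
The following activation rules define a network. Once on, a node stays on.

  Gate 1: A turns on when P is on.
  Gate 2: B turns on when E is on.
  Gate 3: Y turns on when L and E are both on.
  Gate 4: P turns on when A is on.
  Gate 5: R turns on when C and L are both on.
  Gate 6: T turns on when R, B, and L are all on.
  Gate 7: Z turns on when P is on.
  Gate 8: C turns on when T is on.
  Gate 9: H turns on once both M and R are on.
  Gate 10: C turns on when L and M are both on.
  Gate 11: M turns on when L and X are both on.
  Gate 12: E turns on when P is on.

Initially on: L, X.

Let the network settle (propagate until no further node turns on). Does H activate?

L and X are on, so M turns on (Gate 11).
L and M are on, so C turns on (Gate 10).
Gate 5: C and L on → R on.
M and R are on, so H turns on (Gate 9).

Yes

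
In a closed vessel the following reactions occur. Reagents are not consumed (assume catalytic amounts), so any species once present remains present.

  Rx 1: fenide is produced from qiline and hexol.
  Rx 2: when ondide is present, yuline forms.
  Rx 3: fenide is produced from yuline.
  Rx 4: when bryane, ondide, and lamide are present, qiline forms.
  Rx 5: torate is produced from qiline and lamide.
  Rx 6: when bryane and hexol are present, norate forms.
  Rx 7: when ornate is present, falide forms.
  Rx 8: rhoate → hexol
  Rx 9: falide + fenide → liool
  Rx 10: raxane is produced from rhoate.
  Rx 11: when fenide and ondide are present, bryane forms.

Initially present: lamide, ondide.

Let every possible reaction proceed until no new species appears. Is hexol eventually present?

hexol would need rhoate (Rx 8), but rhoate never forms.

No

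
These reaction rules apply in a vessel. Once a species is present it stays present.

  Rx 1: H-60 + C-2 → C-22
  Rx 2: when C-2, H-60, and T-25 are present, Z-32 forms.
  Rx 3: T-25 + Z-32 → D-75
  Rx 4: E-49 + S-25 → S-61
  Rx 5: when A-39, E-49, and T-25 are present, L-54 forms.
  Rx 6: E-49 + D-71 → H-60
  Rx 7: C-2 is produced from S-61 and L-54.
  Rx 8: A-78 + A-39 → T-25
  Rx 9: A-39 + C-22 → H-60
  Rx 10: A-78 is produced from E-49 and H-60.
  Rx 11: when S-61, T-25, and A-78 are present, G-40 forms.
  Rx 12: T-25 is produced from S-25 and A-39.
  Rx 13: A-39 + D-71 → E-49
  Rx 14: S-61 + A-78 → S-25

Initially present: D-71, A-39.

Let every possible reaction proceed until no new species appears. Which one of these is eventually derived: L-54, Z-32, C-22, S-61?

L-54

A-39 and D-71 present → E-49 forms (Rx 13).
E-49 and D-71 present → H-60 forms (Rx 6).
E-49 and H-60 present → A-78 forms (Rx 10).
A-78 and A-39 present → T-25 forms (Rx 8).
A-39, E-49, and T-25 present → L-54 forms (Rx 5).
Z-32 would need C-2, H-60, and T-25 (Rx 2), but C-2 never forms. S-61 would need E-49 and S-25 (Rx 4), but S-25 never forms. C-22 would need H-60 and C-2 (Rx 1), but C-2 never forms.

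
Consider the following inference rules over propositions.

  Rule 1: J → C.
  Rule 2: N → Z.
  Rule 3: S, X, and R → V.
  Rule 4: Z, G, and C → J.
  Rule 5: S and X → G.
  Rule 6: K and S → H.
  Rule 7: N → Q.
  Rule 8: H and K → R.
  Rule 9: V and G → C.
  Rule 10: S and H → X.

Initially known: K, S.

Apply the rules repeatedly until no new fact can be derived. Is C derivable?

K and S hold, so H follows (Rule 6).
From H and K, Rule 8 gives R.
S and H hold, so X follows (Rule 10).
S and X hold, so G follows (Rule 5).
S, X, and R hold, so V follows (Rule 3).
V and G hold, so C follows (Rule 9).

Yes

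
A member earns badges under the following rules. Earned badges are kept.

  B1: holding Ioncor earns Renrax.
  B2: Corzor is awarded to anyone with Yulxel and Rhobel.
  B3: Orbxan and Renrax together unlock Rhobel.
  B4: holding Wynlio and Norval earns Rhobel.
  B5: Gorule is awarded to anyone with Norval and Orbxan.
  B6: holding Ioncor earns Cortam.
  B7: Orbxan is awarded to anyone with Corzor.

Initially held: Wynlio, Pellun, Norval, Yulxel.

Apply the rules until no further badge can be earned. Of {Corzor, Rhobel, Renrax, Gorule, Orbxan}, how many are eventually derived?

4

With Wynlio and Norval, Rhobel is earned (B4).
With Yulxel and Rhobel, Corzor is earned (B2).
With Corzor, Orbxan is earned (B7).
With Norval and Orbxan, Gorule is earned (B5).
Corzor: reached.
Rhobel: reached.
Renrax would need Ioncor (B1), but Ioncor is never earned.
Gorule: reached.
Orbxan: reached.
Reached: Corzor, Rhobel, Gorule, and Orbxan — 4 of the 5.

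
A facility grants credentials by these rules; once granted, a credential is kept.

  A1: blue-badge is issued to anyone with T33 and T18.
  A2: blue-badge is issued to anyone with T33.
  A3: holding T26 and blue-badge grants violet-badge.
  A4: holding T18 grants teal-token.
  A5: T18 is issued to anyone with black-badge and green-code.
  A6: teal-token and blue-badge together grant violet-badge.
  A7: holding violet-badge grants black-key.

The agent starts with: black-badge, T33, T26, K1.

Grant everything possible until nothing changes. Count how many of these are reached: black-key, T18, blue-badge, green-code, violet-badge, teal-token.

Holding T33 grants blue-badge (A2).
Holding T26 and blue-badge grants violet-badge (A3).
Holding violet-badge grants black-key (A7).
black-key: reached.
T18 would need black-badge and green-code (A5), but green-code is never granted.
blue-badge: reached.
No rule produces green-code, and it is not given.
violet-badge: reached.
teal-token would need T18 (A4), but T18 is never granted.
Reached: black-key, blue-badge, and violet-badge — 3 of the 6.

3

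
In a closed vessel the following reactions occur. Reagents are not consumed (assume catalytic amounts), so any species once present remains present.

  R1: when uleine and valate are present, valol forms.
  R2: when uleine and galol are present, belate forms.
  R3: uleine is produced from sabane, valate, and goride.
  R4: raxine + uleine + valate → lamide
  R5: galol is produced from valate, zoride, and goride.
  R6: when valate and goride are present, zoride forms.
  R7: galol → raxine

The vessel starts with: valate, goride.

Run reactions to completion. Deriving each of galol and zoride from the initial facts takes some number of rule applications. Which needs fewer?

zoride: valate and goride present → zoride forms (R6). [1 rule application]
galol: valate and goride present → zoride forms (R6). valate, zoride, and goride present → galol forms (R5). [2 rule applications]
zoride needs fewer.

zoride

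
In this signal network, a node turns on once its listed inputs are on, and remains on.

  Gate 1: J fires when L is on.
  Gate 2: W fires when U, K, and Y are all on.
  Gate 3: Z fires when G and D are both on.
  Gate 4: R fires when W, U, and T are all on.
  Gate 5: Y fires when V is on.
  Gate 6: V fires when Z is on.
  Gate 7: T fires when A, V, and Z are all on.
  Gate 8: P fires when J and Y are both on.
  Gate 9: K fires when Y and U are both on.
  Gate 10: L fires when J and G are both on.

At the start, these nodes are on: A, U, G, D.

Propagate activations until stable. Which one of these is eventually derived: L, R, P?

Gate 3: G and D on → Z on.
Z is on, so V fires (Gate 6).
V is on, so Y fires (Gate 5).
A, V, and Z are on, so T fires (Gate 7).
Gate 9: Y and U on → K on.
U, K, and Y are on, so W fires (Gate 2).
W, U, and T are on, so R fires (Gate 4).
L would need J and G (Gate 10), but J never turns on. P would need J and Y (Gate 8), but J never turns on.

R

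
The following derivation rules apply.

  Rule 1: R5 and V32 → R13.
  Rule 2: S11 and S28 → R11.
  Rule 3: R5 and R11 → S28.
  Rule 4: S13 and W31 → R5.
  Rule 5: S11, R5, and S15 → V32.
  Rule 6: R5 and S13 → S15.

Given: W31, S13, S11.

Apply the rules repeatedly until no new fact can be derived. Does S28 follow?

S28 would need R5 and R11 (Rule 3), but R11 is never established.

No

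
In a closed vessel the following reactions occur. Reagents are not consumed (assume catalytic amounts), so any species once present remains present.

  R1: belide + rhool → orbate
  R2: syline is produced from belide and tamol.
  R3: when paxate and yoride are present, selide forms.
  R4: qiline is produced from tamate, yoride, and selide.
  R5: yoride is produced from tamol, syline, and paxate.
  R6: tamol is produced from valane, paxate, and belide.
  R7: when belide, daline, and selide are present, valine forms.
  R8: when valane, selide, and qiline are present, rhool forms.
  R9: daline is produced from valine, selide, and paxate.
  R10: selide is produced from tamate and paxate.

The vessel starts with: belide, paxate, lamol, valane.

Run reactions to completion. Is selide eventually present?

Yes

valane, paxate, and belide present → tamol forms (R6).
belide and tamol present → syline forms (R2).
tamol, syline, and paxate present → yoride forms (R5).
paxate and yoride present → selide forms (R3).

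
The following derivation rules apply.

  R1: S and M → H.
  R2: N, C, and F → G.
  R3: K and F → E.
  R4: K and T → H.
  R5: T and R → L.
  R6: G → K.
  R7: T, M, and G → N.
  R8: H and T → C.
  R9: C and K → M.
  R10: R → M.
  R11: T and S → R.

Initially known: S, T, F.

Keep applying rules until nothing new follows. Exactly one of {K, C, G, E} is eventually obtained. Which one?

T and S hold, so R follows (R11).
R holds, so M follows (R10).
From S and M, R1 gives H.
H and T hold, so C follows (R8).
E would need K and F (R3), but K is never established. K would need G (R6), but G is never established. G would need N, C, and F (R2), but N is never established.

C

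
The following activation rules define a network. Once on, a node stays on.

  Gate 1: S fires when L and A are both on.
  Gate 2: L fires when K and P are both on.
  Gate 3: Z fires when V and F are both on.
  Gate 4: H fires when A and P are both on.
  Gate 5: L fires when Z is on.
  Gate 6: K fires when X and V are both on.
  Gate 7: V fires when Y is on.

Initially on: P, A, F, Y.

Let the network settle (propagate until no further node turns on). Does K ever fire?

K would need X and V (Gate 6), but X never turns on.

No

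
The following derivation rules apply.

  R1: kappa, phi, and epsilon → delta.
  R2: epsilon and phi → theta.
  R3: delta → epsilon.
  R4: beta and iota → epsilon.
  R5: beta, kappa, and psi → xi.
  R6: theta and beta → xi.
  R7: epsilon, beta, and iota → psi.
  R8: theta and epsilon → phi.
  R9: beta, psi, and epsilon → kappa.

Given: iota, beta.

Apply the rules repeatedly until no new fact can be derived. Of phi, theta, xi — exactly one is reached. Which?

xi

beta and iota hold, so epsilon follows (R4).
From epsilon, beta, and iota, R7 gives psi.
From beta, psi, and epsilon, R9 gives kappa.
From beta, kappa, and psi, R5 gives xi.
theta would need epsilon and phi (R2), but phi is never established. phi would need theta and epsilon (R8), but theta is never established.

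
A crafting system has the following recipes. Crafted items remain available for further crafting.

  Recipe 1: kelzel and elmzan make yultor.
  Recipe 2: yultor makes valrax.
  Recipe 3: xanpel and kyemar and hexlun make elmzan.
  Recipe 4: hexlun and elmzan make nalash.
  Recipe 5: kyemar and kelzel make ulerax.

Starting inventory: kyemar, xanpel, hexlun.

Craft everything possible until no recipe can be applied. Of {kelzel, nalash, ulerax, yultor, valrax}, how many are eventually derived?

1

Using Recipe 3, xanpel, kyemar, and hexlun make elmzan.
hexlun and elmzan → nalash (Recipe 4).
No rule produces kelzel, and it is not given.
nalash: reached.
ulerax would need kyemar and kelzel (Recipe 5), but kelzel is never obtained.
yultor would need kelzel and elmzan (Recipe 1), but kelzel is never obtained.
valrax would need yultor (Recipe 2), but yultor is never obtained.
Reached: nalash — 1 of the 5.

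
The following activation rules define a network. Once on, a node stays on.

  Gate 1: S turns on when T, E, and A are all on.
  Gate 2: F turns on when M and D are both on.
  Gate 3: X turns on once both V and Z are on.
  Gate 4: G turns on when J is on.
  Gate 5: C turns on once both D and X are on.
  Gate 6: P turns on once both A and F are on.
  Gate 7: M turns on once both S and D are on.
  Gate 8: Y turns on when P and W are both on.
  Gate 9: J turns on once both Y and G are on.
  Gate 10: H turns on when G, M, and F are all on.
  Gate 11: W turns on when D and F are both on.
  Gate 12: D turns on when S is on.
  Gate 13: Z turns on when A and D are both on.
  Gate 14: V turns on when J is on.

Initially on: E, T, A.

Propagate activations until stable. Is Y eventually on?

T, E, and A are on, so S turns on (Gate 1).
Gate 12: S on → D on.
Gate 7: S and D on → M on.
Gate 2: M and D on → F on.
Gate 11: D and F on → W on.
Gate 6: A and F on → P on.
Gate 8: P and W on → Y on.

Yes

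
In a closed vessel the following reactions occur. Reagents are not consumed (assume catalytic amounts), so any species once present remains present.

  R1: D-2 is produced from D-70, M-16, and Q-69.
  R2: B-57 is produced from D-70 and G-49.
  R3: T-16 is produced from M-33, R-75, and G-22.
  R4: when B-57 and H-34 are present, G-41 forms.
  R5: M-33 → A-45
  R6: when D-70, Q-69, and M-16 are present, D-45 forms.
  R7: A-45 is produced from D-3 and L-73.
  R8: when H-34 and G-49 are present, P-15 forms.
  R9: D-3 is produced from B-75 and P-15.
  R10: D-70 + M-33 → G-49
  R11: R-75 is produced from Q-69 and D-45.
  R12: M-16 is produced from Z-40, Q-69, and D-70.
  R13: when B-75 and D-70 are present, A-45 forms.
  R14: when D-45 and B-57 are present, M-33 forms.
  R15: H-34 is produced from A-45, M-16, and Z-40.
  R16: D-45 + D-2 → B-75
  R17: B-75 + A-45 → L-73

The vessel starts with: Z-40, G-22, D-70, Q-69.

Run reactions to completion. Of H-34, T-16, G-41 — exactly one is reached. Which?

Z-40, Q-69, and D-70 present → M-16 forms (R12).
D-70, Q-69, and M-16 present → D-45 forms (R6).
D-70, M-16, and Q-69 present → D-2 forms (R1).
D-45 and D-2 present → B-75 forms (R16).
B-75 and D-70 present → A-45 forms (R13).
A-45, M-16, and Z-40 present → H-34 forms (R15).
T-16 would need M-33, R-75, and G-22 (R3), but M-33 never forms. G-41 would need B-57 and H-34 (R4), but B-57 never forms.

H-34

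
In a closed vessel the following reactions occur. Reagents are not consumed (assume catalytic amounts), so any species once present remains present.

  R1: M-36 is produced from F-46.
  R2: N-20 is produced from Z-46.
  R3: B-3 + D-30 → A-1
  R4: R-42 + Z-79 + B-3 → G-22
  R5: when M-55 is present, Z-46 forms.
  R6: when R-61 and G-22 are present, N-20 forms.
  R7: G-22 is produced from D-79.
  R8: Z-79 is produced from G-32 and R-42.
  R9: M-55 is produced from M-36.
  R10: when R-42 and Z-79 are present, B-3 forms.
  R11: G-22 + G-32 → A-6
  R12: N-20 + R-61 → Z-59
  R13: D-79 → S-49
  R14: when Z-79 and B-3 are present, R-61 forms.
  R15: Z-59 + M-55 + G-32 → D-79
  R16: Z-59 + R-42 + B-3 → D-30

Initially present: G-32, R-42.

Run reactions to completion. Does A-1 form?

G-32 and R-42 present → Z-79 forms (R8).
R-42 and Z-79 present → B-3 forms (R10).
R-42, Z-79, and B-3 present → G-22 forms (R4).
Z-79 and B-3 present → R-61 forms (R14).
R-61 and G-22 present → N-20 forms (R6).
N-20 and R-61 present → Z-59 forms (R12).
Z-59, R-42, and B-3 present → D-30 forms (R16).
B-3 and D-30 present → A-1 forms (R3).

Yes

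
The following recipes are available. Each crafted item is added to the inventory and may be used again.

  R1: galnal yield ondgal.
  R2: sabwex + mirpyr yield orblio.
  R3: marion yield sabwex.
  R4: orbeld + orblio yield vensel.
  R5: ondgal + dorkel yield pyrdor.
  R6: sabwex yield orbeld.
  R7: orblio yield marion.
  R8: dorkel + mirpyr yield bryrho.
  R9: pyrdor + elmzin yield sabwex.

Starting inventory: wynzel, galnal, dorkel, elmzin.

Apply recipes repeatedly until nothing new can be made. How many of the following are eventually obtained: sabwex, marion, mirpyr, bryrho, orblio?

1

Using R1, galnal makes ondgal.
ondgal + dorkel → pyrdor (R5).
pyrdor + elmzin → sabwex (R9).
sabwex: reached.
marion would need orblio (R7), but orblio is never obtained.
No rule produces mirpyr, and it is not given.
bryrho would need dorkel and mirpyr (R8), but mirpyr is never obtained.
orblio would need sabwex and mirpyr (R2), but mirpyr is never obtained.
Reached: sabwex — 1 of the 5.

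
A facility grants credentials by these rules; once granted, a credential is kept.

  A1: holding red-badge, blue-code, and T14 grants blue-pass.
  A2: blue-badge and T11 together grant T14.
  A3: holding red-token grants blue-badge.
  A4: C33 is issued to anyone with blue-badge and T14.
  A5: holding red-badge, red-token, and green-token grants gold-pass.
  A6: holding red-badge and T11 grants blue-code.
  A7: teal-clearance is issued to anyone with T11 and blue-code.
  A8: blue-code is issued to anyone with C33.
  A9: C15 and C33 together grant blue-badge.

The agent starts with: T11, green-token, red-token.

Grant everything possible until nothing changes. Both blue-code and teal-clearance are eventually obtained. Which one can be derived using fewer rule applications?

blue-code

blue-code: Holding red-token grants blue-badge (A3). Holding blue-badge and T11 grants T14 (A2). Holding blue-badge and T14 grants C33 (A4). Holding C33 grants blue-code (A8). [4 rule applications]
teal-clearance: Holding red-token grants blue-badge (A3). Holding blue-badge and T11 grants T14 (A2). Holding blue-badge and T14 grants C33 (A4). Holding C33 grants blue-code (A8). Holding T11 and blue-code grants teal-clearance (A7). [5 rule applications]
blue-code needs fewer.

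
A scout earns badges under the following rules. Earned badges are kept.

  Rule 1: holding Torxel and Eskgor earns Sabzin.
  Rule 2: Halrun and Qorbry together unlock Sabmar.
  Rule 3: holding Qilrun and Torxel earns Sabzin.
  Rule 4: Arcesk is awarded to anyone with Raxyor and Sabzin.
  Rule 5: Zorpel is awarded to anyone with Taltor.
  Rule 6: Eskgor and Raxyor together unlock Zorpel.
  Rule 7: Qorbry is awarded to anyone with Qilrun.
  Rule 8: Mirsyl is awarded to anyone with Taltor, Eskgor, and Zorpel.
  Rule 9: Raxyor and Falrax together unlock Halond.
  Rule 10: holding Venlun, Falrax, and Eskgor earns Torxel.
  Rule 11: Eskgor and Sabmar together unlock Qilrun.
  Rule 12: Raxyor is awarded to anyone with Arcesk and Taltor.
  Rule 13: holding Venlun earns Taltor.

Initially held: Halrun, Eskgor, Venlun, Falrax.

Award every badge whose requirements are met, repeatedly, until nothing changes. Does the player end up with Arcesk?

Arcesk would need Raxyor and Sabzin (Rule 4), but Raxyor is never earned.

No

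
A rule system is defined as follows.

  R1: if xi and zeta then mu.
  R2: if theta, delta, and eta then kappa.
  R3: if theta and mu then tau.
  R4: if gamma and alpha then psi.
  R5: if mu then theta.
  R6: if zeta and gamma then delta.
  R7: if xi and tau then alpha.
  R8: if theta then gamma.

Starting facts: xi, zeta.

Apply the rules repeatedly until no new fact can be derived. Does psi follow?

Yes

xi and zeta hold, so mu follows (R1).
mu holds, so theta follows (R5).
From theta, R8 gives gamma.
theta and mu hold, so tau follows (R3).
From xi and tau, R7 gives alpha.
From gamma and alpha, R4 gives psi.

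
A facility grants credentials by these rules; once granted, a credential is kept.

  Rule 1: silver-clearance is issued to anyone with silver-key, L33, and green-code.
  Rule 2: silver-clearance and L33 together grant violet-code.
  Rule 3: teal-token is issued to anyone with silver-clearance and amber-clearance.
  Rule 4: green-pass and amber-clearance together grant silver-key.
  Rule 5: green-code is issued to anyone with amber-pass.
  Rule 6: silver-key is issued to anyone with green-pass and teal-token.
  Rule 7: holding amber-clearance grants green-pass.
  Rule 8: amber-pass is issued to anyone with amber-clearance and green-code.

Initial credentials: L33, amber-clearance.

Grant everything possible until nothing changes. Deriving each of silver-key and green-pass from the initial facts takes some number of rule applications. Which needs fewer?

green-pass

green-pass: Holding amber-clearance grants green-pass (Rule 7). [1 rule application]
silver-key: Holding amber-clearance grants green-pass (Rule 7). Holding green-pass and amber-clearance grants silver-key (Rule 4). [2 rule applications]
green-pass needs fewer.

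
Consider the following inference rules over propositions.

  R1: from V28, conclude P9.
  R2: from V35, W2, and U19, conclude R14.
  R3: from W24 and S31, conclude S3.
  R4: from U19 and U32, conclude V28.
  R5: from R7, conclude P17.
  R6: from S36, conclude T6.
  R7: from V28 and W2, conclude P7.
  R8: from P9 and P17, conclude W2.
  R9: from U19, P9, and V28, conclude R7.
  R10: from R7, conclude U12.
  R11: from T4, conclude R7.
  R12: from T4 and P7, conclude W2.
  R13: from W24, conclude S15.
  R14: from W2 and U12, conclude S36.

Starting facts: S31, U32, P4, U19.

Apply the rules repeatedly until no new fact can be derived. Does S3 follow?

No

S3 would need W24 and S31 (R3), but W24 is never established.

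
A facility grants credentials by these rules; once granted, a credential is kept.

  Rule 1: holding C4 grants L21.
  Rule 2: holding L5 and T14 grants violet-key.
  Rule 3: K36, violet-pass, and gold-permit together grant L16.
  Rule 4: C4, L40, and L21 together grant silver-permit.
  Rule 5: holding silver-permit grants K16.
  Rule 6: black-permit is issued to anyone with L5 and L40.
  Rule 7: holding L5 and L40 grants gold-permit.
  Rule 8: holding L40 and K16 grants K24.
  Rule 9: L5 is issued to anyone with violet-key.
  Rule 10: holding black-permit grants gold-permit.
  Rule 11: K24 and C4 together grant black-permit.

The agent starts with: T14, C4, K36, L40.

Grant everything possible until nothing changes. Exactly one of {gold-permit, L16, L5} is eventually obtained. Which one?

gold-permit

Holding C4 grants L21 (Rule 1).
Holding C4, L40, and L21 grants silver-permit (Rule 4).
Holding silver-permit grants K16 (Rule 5).
Holding L40 and K16 grants K24 (Rule 8).
Holding K24 and C4 grants black-permit (Rule 11).
Holding black-permit grants gold-permit (Rule 10).
L5 would need violet-key (Rule 9), but violet-key is never granted. L16 would need K36, violet-pass, and gold-permit (Rule 3), but violet-pass is never granted.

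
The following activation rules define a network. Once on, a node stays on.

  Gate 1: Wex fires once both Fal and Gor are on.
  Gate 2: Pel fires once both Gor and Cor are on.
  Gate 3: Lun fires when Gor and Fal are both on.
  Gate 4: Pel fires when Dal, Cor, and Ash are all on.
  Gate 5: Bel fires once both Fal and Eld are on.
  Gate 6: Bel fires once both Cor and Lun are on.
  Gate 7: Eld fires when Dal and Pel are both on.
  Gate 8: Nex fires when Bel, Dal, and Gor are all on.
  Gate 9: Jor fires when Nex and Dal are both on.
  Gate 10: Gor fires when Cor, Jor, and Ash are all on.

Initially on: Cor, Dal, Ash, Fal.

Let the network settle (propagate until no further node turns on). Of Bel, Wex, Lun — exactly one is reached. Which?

Gate 4: Dal, Cor, and Ash on → Pel on.
Gate 7: Dal and Pel on → Eld on.
Fal and Eld are on, so Bel fires (Gate 5).
Lun would need Gor and Fal (Gate 3), but Gor never turns on. Wex would need Fal and Gor (Gate 1), but Gor never turns on.

Bel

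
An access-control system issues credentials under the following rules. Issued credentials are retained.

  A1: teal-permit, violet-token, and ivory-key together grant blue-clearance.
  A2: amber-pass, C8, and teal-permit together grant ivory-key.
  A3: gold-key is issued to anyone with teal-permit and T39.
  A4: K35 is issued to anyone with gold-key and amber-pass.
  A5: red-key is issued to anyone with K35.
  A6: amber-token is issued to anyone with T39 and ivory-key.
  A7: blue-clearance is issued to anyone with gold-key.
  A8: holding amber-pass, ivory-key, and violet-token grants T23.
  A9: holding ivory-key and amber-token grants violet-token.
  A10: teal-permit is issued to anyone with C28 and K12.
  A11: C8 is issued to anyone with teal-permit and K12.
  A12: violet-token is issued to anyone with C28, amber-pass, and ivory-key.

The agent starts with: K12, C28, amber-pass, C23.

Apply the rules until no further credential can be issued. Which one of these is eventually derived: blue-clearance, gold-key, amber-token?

blue-clearance

Holding C28 and K12 grants teal-permit (A10).
Holding teal-permit and K12 grants C8 (A11).
Holding amber-pass, C8, and teal-permit grants ivory-key (A2).
Holding C28, amber-pass, and ivory-key grants violet-token (A12).
Holding teal-permit, violet-token, and ivory-key grants blue-clearance (A1).
amber-token would need T39 and ivory-key (A6), but T39 is never granted. gold-key would need teal-permit and T39 (A3), but T39 is never granted.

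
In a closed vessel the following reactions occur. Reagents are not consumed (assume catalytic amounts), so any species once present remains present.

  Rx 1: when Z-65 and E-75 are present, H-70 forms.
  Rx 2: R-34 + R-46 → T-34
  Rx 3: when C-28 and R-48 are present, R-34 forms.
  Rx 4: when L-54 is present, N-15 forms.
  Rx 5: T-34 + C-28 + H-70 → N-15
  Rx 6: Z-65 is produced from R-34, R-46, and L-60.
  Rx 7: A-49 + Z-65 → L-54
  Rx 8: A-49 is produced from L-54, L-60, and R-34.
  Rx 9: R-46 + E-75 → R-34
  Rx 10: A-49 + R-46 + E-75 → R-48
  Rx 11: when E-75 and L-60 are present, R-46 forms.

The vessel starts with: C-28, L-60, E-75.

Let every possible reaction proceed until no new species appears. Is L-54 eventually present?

L-54 would need A-49 and Z-65 (Rx 7), but A-49 never forms.

No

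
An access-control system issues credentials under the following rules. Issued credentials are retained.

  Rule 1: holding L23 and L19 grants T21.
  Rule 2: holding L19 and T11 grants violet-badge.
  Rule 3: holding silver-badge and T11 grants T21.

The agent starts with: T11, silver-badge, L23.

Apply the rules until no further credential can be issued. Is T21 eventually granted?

Holding silver-badge and T11 grants T21 (Rule 3).

Yes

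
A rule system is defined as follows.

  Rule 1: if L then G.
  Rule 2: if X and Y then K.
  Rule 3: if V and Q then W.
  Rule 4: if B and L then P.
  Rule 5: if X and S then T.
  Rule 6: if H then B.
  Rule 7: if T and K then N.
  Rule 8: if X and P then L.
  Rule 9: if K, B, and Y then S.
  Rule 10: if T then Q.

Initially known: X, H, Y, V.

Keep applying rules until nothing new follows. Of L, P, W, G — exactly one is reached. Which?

H holds, so B follows (Rule 6).
X and Y hold, so K follows (Rule 2).
From K, B, and Y, Rule 9 gives S.
From X and S, Rule 5 gives T.
T holds, so Q follows (Rule 10).
From V and Q, Rule 3 gives W.
L would need X and P (Rule 8), but P is never established. P would need B and L (Rule 4), but L is never established. G would need L (Rule 1), but L is never established.

W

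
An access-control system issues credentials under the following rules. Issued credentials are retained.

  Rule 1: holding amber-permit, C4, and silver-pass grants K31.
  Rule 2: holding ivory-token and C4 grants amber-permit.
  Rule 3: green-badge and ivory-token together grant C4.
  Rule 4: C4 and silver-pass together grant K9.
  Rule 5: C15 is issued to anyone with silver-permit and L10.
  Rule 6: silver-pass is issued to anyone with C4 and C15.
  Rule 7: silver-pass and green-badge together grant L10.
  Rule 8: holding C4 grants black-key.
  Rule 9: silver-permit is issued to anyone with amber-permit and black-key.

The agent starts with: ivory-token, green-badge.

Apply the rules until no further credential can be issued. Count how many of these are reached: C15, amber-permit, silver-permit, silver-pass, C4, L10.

Holding green-badge and ivory-token grants C4 (Rule 3).
Holding ivory-token and C4 grants amber-permit (Rule 2).
Holding C4 grants black-key (Rule 8).
Holding amber-permit and black-key grants silver-permit (Rule 9).
C15 would need silver-permit and L10 (Rule 5), but L10 is never granted.
amber-permit: reached.
silver-permit: reached.
silver-pass would need C4 and C15 (Rule 6), but C15 is never granted.
C4: reached.
L10 would need silver-pass and green-badge (Rule 7), but silver-pass is never granted.
Reached: amber-permit, silver-permit, and C4 — 3 of the 6.

3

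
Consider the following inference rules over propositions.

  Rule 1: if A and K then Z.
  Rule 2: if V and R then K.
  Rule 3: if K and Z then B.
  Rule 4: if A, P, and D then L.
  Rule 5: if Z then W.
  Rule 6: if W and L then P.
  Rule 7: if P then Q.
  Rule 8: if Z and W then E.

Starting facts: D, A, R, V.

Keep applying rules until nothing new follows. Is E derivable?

V and R hold, so K follows (Rule 2).
A and K hold, so Z follows (Rule 1).
From Z, Rule 5 gives W.
Z and W hold, so E follows (Rule 8).

Yes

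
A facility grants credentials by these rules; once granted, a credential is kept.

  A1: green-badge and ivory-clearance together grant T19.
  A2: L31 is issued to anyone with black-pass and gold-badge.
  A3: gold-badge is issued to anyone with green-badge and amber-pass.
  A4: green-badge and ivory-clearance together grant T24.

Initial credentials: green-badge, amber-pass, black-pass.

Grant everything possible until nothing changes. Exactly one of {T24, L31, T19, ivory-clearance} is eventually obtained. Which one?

L31

Holding green-badge and amber-pass grants gold-badge (A3).
Holding black-pass and gold-badge grants L31 (A2).
No rule produces ivory-clearance, and it is not given. T24 would need green-badge and ivory-clearance (A4), but ivory-clearance is never granted. T19 would need green-badge and ivory-clearance (A1), but ivory-clearance is never granted.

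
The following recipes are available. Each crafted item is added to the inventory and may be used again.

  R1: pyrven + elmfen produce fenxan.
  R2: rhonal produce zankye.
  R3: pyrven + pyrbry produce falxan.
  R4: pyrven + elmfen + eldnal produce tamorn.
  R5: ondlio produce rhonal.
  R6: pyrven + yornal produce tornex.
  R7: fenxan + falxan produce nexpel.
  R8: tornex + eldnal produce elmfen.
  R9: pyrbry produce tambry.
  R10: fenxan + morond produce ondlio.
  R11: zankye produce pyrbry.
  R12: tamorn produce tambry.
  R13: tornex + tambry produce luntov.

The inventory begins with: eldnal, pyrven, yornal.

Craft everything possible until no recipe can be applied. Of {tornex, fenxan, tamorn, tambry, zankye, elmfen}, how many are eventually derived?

Using R6, pyrven and yornal make tornex.
Using R8, tornex and eldnal make elmfen.
pyrven + elmfen + eldnal → tamorn (R4).
pyrven + elmfen → fenxan (R1).
Using R12, tamorn makes tambry.
tornex: reached.
fenxan: reached.
tamorn: reached.
tambry: reached.
zankye would need rhonal (R2), but rhonal is never obtained.
elmfen: reached.
Reached: tornex, fenxan, tamorn, tambry, and elmfen — 5 of the 6.

5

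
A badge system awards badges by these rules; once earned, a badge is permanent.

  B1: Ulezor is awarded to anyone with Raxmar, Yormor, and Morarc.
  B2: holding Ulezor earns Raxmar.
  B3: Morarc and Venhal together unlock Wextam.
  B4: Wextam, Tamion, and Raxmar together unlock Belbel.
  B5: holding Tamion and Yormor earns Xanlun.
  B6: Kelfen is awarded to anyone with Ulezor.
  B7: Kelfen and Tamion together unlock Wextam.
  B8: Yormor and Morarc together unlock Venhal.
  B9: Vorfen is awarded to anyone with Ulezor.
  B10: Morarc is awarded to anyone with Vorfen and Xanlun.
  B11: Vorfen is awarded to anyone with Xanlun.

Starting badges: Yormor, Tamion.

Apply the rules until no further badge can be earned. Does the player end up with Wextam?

With Tamion and Yormor, Xanlun is earned (B5).
With Xanlun, Vorfen is earned (B11).
With Vorfen and Xanlun, Morarc is earned (B10).
With Yormor and Morarc, Venhal is earned (B8).
With Morarc and Venhal, Wextam is earned (B3).

Yes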